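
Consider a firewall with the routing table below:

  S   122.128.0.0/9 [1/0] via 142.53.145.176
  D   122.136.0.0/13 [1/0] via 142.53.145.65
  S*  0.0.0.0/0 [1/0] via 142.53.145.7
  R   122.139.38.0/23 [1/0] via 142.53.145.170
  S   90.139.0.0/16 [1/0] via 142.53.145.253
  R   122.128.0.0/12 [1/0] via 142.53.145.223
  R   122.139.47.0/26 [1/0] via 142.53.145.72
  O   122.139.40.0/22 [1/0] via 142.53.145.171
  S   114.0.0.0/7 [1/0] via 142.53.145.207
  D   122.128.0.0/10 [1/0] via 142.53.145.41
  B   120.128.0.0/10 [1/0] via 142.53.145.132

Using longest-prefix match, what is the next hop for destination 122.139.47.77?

Routes whose prefix contains 122.139.47.77:
  0.0.0.0/0 (default, matches everything) -> 142.53.145.7
  122.128.0.0/9 (122.128.0.0 - 122.255.255.255) -> 142.53.145.176
  122.128.0.0/10 (122.128.0.0 - 122.191.255.255) -> 142.53.145.41
  122.128.0.0/12 (122.128.0.0 - 122.143.255.255) -> 142.53.145.223
  122.136.0.0/13 (122.136.0.0 - 122.143.255.255) -> 142.53.145.65
More-specific entries that do NOT match:
  122.139.47.0/26 (122.139.47.0 - 122.139.47.63) does not contain 122.139.47.77
  122.139.38.0/23 (122.139.38.0 - 122.139.39.255) does not contain 122.139.47.77
  122.139.40.0/22 (122.139.40.0 - 122.139.43.255) does not contain 122.139.47.77
  90.139.0.0/16 (90.139.0.0 - 90.139.255.255) does not contain 122.139.47.77
Longest matching prefix is /13 -> next hop 142.53.145.65.

142.53.145.65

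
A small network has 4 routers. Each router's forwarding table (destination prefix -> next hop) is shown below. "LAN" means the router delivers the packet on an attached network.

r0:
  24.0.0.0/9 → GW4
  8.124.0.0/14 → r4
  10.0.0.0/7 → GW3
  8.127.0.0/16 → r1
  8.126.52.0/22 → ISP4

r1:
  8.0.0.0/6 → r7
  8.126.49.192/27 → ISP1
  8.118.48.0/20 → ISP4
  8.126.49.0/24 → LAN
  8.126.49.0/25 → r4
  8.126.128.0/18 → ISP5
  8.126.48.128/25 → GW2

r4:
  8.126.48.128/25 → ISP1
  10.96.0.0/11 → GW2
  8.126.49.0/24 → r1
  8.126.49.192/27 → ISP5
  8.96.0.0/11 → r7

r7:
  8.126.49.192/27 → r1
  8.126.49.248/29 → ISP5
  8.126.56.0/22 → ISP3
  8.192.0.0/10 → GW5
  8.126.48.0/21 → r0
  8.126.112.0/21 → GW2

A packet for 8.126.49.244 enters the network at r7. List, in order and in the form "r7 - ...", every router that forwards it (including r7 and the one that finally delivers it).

At r7: longest match for 8.126.49.244 is 8.126.48.0/21 -> r0
At r0: longest match for 8.126.49.244 is 8.124.0.0/14 -> r4
At r4: longest match for 8.126.49.244 is 8.126.49.0/24 -> r1
At r1: longest match for 8.126.49.244 is 8.126.49.0/24 -> LAN

r7 - r0 - r4 - r1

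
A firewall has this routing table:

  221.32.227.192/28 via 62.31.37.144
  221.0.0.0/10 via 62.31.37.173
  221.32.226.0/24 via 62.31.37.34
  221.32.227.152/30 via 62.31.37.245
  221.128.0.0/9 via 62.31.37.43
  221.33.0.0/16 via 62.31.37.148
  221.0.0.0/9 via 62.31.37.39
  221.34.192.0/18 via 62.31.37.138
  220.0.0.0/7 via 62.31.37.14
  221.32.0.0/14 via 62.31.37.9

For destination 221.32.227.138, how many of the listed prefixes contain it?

Prefixes containing 221.32.227.138:
  220.0.0.0/7 (220.0.0.0 - 221.255.255.255)
  221.0.0.0/9 (221.0.0.0 - 221.127.255.255)
  221.0.0.0/10 (221.0.0.0 - 221.63.255.255)
  221.32.0.0/14 (221.32.0.0 - 221.35.255.255)
Total matching entries: 4.

4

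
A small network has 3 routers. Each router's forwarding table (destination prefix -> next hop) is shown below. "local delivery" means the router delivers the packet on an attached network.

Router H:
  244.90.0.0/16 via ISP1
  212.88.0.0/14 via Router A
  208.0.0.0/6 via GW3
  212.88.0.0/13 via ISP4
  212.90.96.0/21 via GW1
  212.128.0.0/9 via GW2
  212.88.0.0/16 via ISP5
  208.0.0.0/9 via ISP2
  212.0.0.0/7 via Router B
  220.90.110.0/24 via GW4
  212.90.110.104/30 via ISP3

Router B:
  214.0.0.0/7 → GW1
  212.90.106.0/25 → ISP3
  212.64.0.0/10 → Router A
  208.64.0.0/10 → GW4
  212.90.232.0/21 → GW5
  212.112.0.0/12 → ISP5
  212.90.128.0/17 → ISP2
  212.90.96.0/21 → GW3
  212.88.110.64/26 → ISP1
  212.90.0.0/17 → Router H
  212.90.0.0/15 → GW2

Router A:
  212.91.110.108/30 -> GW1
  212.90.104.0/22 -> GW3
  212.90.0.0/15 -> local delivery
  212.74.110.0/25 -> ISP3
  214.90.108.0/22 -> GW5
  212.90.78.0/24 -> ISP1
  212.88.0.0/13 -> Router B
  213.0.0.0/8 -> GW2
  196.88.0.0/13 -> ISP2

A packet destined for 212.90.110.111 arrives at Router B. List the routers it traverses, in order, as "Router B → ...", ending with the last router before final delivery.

Router B → Router H → Router A

At Router B: longest match for 212.90.110.111 is 212.90.0.0/17 -> Router H
At Router H: longest match for 212.90.110.111 is 212.88.0.0/14 -> Router A
At Router A: longest match for 212.90.110.111 is 212.90.0.0/15 -> local delivery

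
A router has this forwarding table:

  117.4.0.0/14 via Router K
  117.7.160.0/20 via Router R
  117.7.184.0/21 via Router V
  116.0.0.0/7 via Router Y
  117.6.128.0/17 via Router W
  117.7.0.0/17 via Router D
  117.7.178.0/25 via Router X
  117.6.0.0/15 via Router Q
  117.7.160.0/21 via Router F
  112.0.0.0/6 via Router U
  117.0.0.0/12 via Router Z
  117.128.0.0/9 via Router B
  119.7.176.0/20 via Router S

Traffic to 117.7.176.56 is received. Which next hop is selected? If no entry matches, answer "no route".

Routes whose prefix contains 117.7.176.56:
  116.0.0.0/7 (116.0.0.0 - 117.255.255.255) -> Router Y
  117.0.0.0/12 (117.0.0.0 - 117.15.255.255) -> Router Z
  117.4.0.0/14 (117.4.0.0 - 117.7.255.255) -> Router K
  117.6.0.0/15 (117.6.0.0 - 117.7.255.255) -> Router Q
More-specific entries that do NOT match:
  117.7.178.0/25 (117.7.178.0 - 117.7.178.127) does not contain 117.7.176.56
  117.7.184.0/21 (117.7.184.0 - 117.7.191.255) does not contain 117.7.176.56
  117.7.160.0/21 (117.7.160.0 - 117.7.167.255) does not contain 117.7.176.56
  117.7.160.0/20 (117.7.160.0 - 117.7.175.255) does not contain 117.7.176.56
  119.7.176.0/20 (119.7.176.0 - 119.7.191.255) does not contain 117.7.176.56
  117.6.128.0/17 (117.6.128.0 - 117.6.255.255) does not contain 117.7.176.56
  117.7.0.0/17 (117.7.0.0 - 117.7.127.255) does not contain 117.7.176.56
Longest matching prefix is /15 -> next hop Router Q.

Router Q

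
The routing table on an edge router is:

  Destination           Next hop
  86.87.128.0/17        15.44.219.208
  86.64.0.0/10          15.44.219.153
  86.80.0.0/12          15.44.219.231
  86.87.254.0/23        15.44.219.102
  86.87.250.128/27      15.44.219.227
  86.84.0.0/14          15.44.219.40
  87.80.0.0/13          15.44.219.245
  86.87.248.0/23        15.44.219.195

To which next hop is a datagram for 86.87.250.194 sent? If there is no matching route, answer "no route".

Routes whose prefix contains 86.87.250.194:
  86.64.0.0/10 (86.64.0.0 - 86.127.255.255) -> 15.44.219.153
  86.80.0.0/12 (86.80.0.0 - 86.95.255.255) -> 15.44.219.231
  86.84.0.0/14 (86.84.0.0 - 86.87.255.255) -> 15.44.219.40
  86.87.128.0/17 (86.87.128.0 - 86.87.255.255) -> 15.44.219.208
More-specific entries that do NOT match:
  86.87.250.128/27 (86.87.250.128 - 86.87.250.159) does not contain 86.87.250.194
  86.87.254.0/23 (86.87.254.0 - 86.87.255.255) does not contain 86.87.250.194
  86.87.248.0/23 (86.87.248.0 - 86.87.249.255) does not contain 86.87.250.194
Longest matching prefix is /17 -> next hop 15.44.219.208.

15.44.219.208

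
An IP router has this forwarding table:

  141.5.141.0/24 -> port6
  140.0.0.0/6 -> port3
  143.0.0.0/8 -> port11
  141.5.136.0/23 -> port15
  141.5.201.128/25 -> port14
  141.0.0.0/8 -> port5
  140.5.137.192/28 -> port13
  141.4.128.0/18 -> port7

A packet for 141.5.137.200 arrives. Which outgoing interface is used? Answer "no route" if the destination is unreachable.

port15

Routes whose prefix contains 141.5.137.200:
  140.0.0.0/6 (140.0.0.0 - 143.255.255.255) -> port3
  141.0.0.0/8 (141.0.0.0 - 141.255.255.255) -> port5
  141.5.136.0/23 (141.5.136.0 - 141.5.137.255) -> port15
More-specific entries that do NOT match:
  140.5.137.192/28 (140.5.137.192 - 140.5.137.207) does not contain 141.5.137.200
  141.5.201.128/25 (141.5.201.128 - 141.5.201.255) does not contain 141.5.137.200
  141.5.141.0/24 (141.5.141.0 - 141.5.141.255) does not contain 141.5.137.200
Longest matching prefix is /23 -> interface port15.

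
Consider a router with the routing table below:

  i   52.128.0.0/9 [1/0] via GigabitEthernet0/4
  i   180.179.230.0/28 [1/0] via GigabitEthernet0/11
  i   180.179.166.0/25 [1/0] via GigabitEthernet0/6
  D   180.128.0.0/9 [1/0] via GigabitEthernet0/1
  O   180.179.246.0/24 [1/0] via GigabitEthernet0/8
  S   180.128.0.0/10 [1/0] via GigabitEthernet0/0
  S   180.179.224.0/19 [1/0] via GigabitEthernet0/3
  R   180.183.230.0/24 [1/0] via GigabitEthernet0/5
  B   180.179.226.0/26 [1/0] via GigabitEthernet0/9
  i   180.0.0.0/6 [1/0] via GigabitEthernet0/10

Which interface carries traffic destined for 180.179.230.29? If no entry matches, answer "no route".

GigabitEthernet0/3

Routes whose prefix contains 180.179.230.29:
  180.0.0.0/6 (180.0.0.0 - 183.255.255.255) -> GigabitEthernet0/10
  180.128.0.0/9 (180.128.0.0 - 180.255.255.255) -> GigabitEthernet0/1
  180.128.0.0/10 (180.128.0.0 - 180.191.255.255) -> GigabitEthernet0/0
  180.179.224.0/19 (180.179.224.0 - 180.179.255.255) -> GigabitEthernet0/3
More-specific entries that do NOT match:
  180.179.230.0/28 (180.179.230.0 - 180.179.230.15) does not contain 180.179.230.29
  180.179.226.0/26 (180.179.226.0 - 180.179.226.63) does not contain 180.179.230.29
  180.179.166.0/25 (180.179.166.0 - 180.179.166.127) does not contain 180.179.230.29
  180.179.246.0/24 (180.179.246.0 - 180.179.246.255) does not contain 180.179.230.29
  180.183.230.0/24 (180.183.230.0 - 180.183.230.255) does not contain 180.179.230.29
Longest matching prefix is /19 -> interface GigabitEthernet0/3.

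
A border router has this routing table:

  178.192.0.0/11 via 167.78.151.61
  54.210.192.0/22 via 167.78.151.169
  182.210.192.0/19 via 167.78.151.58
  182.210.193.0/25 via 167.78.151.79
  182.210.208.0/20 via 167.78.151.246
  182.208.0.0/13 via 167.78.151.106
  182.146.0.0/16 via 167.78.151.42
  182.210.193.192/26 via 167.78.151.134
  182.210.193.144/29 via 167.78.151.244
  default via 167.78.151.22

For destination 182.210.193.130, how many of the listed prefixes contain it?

3

Prefixes containing 182.210.193.130:
  0.0.0.0/0 (default, matches everything)
  182.208.0.0/13 (182.208.0.0 - 182.215.255.255)
  182.210.192.0/19 (182.210.192.0 - 182.210.223.255)
Total matching entries: 3.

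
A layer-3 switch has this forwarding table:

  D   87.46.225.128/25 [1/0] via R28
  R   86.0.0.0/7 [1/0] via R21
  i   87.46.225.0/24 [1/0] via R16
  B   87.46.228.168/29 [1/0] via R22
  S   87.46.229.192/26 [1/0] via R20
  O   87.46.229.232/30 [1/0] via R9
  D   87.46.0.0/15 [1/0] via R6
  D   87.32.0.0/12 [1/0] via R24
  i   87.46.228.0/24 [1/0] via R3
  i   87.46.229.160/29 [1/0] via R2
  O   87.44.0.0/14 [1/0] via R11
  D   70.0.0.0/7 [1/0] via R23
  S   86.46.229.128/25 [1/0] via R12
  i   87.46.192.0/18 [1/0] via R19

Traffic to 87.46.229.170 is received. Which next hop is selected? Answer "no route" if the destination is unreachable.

Routes whose prefix contains 87.46.229.170:
  86.0.0.0/7 (86.0.0.0 - 87.255.255.255) -> R21
  87.32.0.0/12 (87.32.0.0 - 87.47.255.255) -> R24
  87.44.0.0/14 (87.44.0.0 - 87.47.255.255) -> R11
  87.46.0.0/15 (87.46.0.0 - 87.47.255.255) -> R6
  87.46.192.0/18 (87.46.192.0 - 87.46.255.255) -> R19
More-specific entries that do NOT match:
  87.46.229.232/30 (87.46.229.232 - 87.46.229.235) does not contain 87.46.229.170
  87.46.228.168/29 (87.46.228.168 - 87.46.228.175) does not contain 87.46.229.170
  87.46.229.160/29 (87.46.229.160 - 87.46.229.167) does not contain 87.46.229.170
  87.46.229.192/26 (87.46.229.192 - 87.46.229.255) does not contain 87.46.229.170
  87.46.225.128/25 (87.46.225.128 - 87.46.225.255) does not contain 87.46.229.170
  86.46.229.128/25 (86.46.229.128 - 86.46.229.255) does not contain 87.46.229.170
  87.46.225.0/24 (87.46.225.0 - 87.46.225.255) does not contain 87.46.229.170
  87.46.228.0/24 (87.46.228.0 - 87.46.228.255) does not contain 87.46.229.170
Longest matching prefix is /18 -> next hop R19.

R19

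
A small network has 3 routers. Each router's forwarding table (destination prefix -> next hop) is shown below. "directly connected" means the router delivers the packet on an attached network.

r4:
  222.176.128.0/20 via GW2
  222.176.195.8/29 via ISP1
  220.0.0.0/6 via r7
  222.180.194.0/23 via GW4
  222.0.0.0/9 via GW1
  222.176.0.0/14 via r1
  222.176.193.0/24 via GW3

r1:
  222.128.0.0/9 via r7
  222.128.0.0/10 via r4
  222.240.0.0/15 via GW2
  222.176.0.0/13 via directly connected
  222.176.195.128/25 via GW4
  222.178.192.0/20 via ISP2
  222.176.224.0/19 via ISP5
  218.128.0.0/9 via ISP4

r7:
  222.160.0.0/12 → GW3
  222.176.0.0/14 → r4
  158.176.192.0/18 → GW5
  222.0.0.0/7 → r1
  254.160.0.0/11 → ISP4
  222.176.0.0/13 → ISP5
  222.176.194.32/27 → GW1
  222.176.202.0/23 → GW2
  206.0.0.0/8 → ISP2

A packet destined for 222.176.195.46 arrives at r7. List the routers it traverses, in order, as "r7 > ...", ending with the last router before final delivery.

r7 > r4 > r1

At r7: longest match for 222.176.195.46 is 222.176.0.0/14 -> r4
At r4: longest match for 222.176.195.46 is 222.176.0.0/14 -> r1
At r1: longest match for 222.176.195.46 is 222.176.0.0/13 -> directly connected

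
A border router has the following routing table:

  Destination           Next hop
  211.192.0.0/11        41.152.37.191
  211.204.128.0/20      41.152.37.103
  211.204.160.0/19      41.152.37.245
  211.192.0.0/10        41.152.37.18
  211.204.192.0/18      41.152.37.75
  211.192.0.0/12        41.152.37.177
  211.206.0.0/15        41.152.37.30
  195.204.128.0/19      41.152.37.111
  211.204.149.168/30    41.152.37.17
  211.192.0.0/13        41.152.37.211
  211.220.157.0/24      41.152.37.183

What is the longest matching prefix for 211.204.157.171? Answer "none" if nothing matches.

211.192.0.0/12

Entries matching 211.204.157.171:
  211.192.0.0/10 (211.192.0.0 - 211.255.255.255)
  211.192.0.0/11 (211.192.0.0 - 211.223.255.255)
  211.192.0.0/12 (211.192.0.0 - 211.207.255.255)
Most specific is 211.192.0.0/12.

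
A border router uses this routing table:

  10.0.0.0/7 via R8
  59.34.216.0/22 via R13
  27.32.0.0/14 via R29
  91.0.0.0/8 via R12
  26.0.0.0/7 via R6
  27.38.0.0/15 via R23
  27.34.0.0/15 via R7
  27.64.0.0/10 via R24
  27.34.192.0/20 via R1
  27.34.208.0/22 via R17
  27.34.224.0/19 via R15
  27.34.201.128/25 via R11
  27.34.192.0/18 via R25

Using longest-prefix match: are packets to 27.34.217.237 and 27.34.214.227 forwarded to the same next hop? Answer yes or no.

27.34.217.237: longest match 27.34.192.0/18 -> R25
27.34.214.227: longest match 27.34.192.0/18 -> R25

yes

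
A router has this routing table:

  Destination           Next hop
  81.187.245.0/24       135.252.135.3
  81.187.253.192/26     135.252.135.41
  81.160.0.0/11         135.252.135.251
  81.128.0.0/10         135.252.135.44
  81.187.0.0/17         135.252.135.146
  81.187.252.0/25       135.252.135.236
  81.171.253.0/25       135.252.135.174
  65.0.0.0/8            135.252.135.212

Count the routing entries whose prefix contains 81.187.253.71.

2

Prefixes containing 81.187.253.71:
  81.128.0.0/10 (81.128.0.0 - 81.191.255.255)
  81.160.0.0/11 (81.160.0.0 - 81.191.255.255)
Total matching entries: 2.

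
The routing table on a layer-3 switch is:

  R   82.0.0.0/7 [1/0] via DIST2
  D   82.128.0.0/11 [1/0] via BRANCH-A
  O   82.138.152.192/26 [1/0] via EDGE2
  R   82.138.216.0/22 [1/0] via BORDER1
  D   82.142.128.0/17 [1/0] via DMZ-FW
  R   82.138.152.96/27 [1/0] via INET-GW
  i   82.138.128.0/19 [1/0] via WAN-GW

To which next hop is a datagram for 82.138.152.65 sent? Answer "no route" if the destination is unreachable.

Routes whose prefix contains 82.138.152.65:
  82.0.0.0/7 (82.0.0.0 - 83.255.255.255) -> DIST2
  82.128.0.0/11 (82.128.0.0 - 82.159.255.255) -> BRANCH-A
  82.138.128.0/19 (82.138.128.0 - 82.138.159.255) -> WAN-GW
More-specific entries that do NOT match:
  82.138.152.96/27 (82.138.152.96 - 82.138.152.127) does not contain 82.138.152.65
  82.138.152.192/26 (82.138.152.192 - 82.138.152.255) does not contain 82.138.152.65
  82.138.216.0/22 (82.138.216.0 - 82.138.219.255) does not contain 82.138.152.65
Longest matching prefix is /19 -> next hop WAN-GW.

WAN-GW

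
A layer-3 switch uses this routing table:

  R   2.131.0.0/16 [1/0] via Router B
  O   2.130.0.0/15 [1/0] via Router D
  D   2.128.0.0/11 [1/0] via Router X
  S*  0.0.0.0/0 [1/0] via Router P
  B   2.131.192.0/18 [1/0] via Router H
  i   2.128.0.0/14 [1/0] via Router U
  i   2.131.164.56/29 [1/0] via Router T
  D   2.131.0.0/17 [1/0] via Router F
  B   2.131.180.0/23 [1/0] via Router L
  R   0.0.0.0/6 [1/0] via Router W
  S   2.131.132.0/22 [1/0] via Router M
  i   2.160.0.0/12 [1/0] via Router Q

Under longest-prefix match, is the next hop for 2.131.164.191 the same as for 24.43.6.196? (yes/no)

no

2.131.164.191: longest match 2.131.0.0/16 -> Router B
24.43.6.196: longest match 0.0.0.0/0 -> Router P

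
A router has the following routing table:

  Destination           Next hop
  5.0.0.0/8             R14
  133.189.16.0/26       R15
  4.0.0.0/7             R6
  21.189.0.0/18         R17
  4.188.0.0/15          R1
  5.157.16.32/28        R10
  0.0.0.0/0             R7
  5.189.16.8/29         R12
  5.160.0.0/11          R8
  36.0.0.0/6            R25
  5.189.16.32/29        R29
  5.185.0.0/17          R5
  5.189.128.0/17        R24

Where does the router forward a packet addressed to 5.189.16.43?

R8

Routes whose prefix contains 5.189.16.43:
  0.0.0.0/0 (default, matches everything) -> R7
  4.0.0.0/7 (4.0.0.0 - 5.255.255.255) -> R6
  5.0.0.0/8 (5.0.0.0 - 5.255.255.255) -> R14
  5.160.0.0/11 (5.160.0.0 - 5.191.255.255) -> R8
More-specific entries that do NOT match:
  5.189.16.8/29 (5.189.16.8 - 5.189.16.15) does not contain 5.189.16.43
  5.189.16.32/29 (5.189.16.32 - 5.189.16.39) does not contain 5.189.16.43
  5.157.16.32/28 (5.157.16.32 - 5.157.16.47) does not contain 5.189.16.43
  133.189.16.0/26 (133.189.16.0 - 133.189.16.63) does not contain 5.189.16.43
  21.189.0.0/18 (21.189.0.0 - 21.189.63.255) does not contain 5.189.16.43
  5.185.0.0/17 (5.185.0.0 - 5.185.127.255) does not contain 5.189.16.43
  5.189.128.0/17 (5.189.128.0 - 5.189.255.255) does not contain 5.189.16.43
  4.188.0.0/15 (4.188.0.0 - 4.189.255.255) does not contain 5.189.16.43
Longest matching prefix is /11 -> next hop R8.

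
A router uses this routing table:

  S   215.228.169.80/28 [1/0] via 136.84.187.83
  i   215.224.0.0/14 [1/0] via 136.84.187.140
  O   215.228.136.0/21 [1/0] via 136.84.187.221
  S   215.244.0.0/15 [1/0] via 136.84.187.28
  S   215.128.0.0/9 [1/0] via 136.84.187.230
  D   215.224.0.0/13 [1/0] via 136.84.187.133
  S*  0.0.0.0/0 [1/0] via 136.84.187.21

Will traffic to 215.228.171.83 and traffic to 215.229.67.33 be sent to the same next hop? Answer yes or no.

yes

215.228.171.83: longest match 215.224.0.0/13 -> 136.84.187.133
215.229.67.33: longest match 215.224.0.0/13 -> 136.84.187.133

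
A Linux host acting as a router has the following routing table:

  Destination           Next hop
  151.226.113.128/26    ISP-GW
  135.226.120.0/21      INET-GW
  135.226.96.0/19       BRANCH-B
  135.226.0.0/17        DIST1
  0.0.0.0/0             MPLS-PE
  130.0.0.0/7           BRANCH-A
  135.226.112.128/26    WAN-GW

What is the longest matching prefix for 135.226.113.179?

135.226.96.0/19

Entries matching 135.226.113.179:
  0.0.0.0/0 (default, matches everything)
  135.226.0.0/17 (135.226.0.0 - 135.226.127.255)
  135.226.96.0/19 (135.226.96.0 - 135.226.127.255)
Most specific is 135.226.96.0/19.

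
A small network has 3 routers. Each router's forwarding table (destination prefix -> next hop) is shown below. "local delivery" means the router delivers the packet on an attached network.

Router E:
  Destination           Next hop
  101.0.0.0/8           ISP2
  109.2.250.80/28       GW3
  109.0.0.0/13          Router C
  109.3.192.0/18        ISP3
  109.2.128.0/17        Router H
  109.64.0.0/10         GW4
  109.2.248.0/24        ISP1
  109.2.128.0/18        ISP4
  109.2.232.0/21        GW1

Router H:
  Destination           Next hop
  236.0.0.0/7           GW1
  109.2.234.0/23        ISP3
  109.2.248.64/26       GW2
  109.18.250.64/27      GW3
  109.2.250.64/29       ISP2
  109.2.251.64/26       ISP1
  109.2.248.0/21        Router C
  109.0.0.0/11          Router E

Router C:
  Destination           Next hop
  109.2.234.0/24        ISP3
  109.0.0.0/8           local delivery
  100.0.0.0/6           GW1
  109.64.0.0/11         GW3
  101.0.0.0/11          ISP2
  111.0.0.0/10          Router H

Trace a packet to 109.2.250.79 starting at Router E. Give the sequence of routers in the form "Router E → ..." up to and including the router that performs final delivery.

At Router E: longest match for 109.2.250.79 is 109.2.128.0/17 -> Router H
At Router H: longest match for 109.2.250.79 is 109.2.248.0/21 -> Router C
At Router C: longest match for 109.2.250.79 is 109.0.0.0/8 -> local delivery

Router E → Router H → Router C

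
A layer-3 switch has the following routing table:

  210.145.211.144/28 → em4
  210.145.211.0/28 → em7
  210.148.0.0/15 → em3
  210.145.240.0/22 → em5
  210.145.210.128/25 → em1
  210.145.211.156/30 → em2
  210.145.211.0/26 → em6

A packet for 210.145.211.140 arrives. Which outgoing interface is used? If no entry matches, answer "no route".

no route

No entry's prefix contains 210.145.211.140; there is no default route.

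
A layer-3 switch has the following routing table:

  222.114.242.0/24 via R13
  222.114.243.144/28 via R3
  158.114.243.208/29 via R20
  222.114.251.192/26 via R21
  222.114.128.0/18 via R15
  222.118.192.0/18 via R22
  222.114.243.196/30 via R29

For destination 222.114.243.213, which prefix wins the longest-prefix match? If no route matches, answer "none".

222.114.243.213 is outside every listed prefix and there is no default route.

none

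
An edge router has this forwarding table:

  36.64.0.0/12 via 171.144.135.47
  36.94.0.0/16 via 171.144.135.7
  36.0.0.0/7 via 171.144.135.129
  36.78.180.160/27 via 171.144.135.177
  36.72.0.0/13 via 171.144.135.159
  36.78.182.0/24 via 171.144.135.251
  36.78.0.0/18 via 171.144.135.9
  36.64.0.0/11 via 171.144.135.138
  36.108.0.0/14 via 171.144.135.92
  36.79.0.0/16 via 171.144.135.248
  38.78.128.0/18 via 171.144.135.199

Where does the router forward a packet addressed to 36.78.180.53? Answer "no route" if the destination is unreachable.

Routes whose prefix contains 36.78.180.53:
  36.0.0.0/7 (36.0.0.0 - 37.255.255.255) -> 171.144.135.129
  36.64.0.0/11 (36.64.0.0 - 36.95.255.255) -> 171.144.135.138
  36.64.0.0/12 (36.64.0.0 - 36.79.255.255) -> 171.144.135.47
  36.72.0.0/13 (36.72.0.0 - 36.79.255.255) -> 171.144.135.159
More-specific entries that do NOT match:
  36.78.180.160/27 (36.78.180.160 - 36.78.180.191) does not contain 36.78.180.53
  36.78.182.0/24 (36.78.182.0 - 36.78.182.255) does not contain 36.78.180.53
  36.78.0.0/18 (36.78.0.0 - 36.78.63.255) does not contain 36.78.180.53
  38.78.128.0/18 (38.78.128.0 - 38.78.191.255) does not contain 36.78.180.53
  36.94.0.0/16 (36.94.0.0 - 36.94.255.255) does not contain 36.78.180.53
  36.79.0.0/16 (36.79.0.0 - 36.79.255.255) does not contain 36.78.180.53
  36.108.0.0/14 (36.108.0.0 - 36.111.255.255) does not contain 36.78.180.53
Longest matching prefix is /13 -> next hop 171.144.135.159.

171.144.135.159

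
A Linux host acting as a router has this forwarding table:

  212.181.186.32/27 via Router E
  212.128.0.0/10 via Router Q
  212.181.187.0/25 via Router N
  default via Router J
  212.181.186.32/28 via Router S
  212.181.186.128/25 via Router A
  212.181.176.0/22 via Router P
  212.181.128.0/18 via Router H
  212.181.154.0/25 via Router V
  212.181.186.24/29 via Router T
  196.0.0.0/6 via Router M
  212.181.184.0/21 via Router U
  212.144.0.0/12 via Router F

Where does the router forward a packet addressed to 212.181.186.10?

Router U

Routes whose prefix contains 212.181.186.10:
  0.0.0.0/0 (default, matches everything) -> Router J
  212.128.0.0/10 (212.128.0.0 - 212.191.255.255) -> Router Q
  212.181.128.0/18 (212.181.128.0 - 212.181.191.255) -> Router H
  212.181.184.0/21 (212.181.184.0 - 212.181.191.255) -> Router U
More-specific entries that do NOT match:
  212.181.186.24/29 (212.181.186.24 - 212.181.186.31) does not contain 212.181.186.10
  212.181.186.32/28 (212.181.186.32 - 212.181.186.47) does not contain 212.181.186.10
  212.181.186.32/27 (212.181.186.32 - 212.181.186.63) does not contain 212.181.186.10
  212.181.187.0/25 (212.181.187.0 - 212.181.187.127) does not contain 212.181.186.10
  212.181.186.128/25 (212.181.186.128 - 212.181.186.255) does not contain 212.181.186.10
  212.181.154.0/25 (212.181.154.0 - 212.181.154.127) does not contain 212.181.186.10
  212.181.176.0/22 (212.181.176.0 - 212.181.179.255) does not contain 212.181.186.10
Longest matching prefix is /21 -> next hop Router U.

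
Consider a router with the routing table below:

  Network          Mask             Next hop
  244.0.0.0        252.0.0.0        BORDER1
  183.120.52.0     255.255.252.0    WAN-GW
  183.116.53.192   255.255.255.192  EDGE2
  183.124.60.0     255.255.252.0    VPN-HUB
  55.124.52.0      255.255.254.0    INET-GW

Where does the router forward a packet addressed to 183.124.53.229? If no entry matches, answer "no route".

no route

No entry's prefix contains 183.124.53.229; there is no default route.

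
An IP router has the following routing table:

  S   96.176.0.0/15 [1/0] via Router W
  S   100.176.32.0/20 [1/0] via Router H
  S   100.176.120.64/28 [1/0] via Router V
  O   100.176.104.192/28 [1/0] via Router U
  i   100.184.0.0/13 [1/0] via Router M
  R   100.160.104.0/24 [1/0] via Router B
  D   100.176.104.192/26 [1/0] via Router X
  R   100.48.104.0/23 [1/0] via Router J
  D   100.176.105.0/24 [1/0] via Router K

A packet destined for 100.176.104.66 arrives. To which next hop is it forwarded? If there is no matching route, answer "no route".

No entry's prefix contains 100.176.104.66; there is no default route.

no route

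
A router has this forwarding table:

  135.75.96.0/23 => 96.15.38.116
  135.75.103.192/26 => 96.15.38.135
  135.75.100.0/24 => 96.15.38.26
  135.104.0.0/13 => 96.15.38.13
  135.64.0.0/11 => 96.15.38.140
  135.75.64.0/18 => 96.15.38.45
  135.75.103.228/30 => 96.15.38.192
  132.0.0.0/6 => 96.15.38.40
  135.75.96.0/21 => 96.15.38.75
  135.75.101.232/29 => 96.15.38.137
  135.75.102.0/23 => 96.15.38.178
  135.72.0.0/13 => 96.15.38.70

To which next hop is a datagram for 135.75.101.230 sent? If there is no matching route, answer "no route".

96.15.38.75

Routes whose prefix contains 135.75.101.230:
  132.0.0.0/6 (132.0.0.0 - 135.255.255.255) -> 96.15.38.40
  135.64.0.0/11 (135.64.0.0 - 135.95.255.255) -> 96.15.38.140
  135.72.0.0/13 (135.72.0.0 - 135.79.255.255) -> 96.15.38.70
  135.75.64.0/18 (135.75.64.0 - 135.75.127.255) -> 96.15.38.45
  135.75.96.0/21 (135.75.96.0 - 135.75.103.255) -> 96.15.38.75
More-specific entries that do NOT match:
  135.75.103.228/30 (135.75.103.228 - 135.75.103.231) does not contain 135.75.101.230
  135.75.101.232/29 (135.75.101.232 - 135.75.101.239) does not contain 135.75.101.230
  135.75.103.192/26 (135.75.103.192 - 135.75.103.255) does not contain 135.75.101.230
  135.75.100.0/24 (135.75.100.0 - 135.75.100.255) does not contain 135.75.101.230
  135.75.96.0/23 (135.75.96.0 - 135.75.97.255) does not contain 135.75.101.230
  135.75.102.0/23 (135.75.102.0 - 135.75.103.255) does not contain 135.75.101.230
Longest matching prefix is /21 -> next hop 96.15.38.75.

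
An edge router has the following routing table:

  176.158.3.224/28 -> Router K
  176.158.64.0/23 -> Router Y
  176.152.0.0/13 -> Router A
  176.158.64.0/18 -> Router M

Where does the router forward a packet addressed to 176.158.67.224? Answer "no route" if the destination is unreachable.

Router M

Routes whose prefix contains 176.158.67.224:
  176.152.0.0/13 (176.152.0.0 - 176.159.255.255) -> Router A
  176.158.64.0/18 (176.158.64.0 - 176.158.127.255) -> Router M
More-specific entries that do NOT match:
  176.158.3.224/28 (176.158.3.224 - 176.158.3.239) does not contain 176.158.67.224
  176.158.64.0/23 (176.158.64.0 - 176.158.65.255) does not contain 176.158.67.224
Longest matching prefix is /18 -> next hop Router M.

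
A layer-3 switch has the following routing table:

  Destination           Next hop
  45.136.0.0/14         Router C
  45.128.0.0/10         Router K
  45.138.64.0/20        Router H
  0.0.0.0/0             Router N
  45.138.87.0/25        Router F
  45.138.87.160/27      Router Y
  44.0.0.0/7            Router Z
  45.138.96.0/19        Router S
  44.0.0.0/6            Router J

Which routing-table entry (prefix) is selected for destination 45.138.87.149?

45.136.0.0/14

Entries matching 45.138.87.149:
  0.0.0.0/0 (default, matches everything)
  44.0.0.0/6 (44.0.0.0 - 47.255.255.255)
  44.0.0.0/7 (44.0.0.0 - 45.255.255.255)
  45.128.0.0/10 (45.128.0.0 - 45.191.255.255)
  45.136.0.0/14 (45.136.0.0 - 45.139.255.255)
Most specific is 45.136.0.0/14.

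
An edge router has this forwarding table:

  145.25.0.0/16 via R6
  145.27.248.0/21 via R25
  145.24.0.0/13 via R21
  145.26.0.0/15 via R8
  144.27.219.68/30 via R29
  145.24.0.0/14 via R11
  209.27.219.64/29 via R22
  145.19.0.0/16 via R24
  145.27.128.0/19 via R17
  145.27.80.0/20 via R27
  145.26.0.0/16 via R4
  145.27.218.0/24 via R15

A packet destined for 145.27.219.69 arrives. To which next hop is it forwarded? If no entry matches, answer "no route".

Routes whose prefix contains 145.27.219.69:
  145.24.0.0/13 (145.24.0.0 - 145.31.255.255) -> R21
  145.24.0.0/14 (145.24.0.0 - 145.27.255.255) -> R11
  145.26.0.0/15 (145.26.0.0 - 145.27.255.255) -> R8
More-specific entries that do NOT match:
  144.27.219.68/30 (144.27.219.68 - 144.27.219.71) does not contain 145.27.219.69
  209.27.219.64/29 (209.27.219.64 - 209.27.219.71) does not contain 145.27.219.69
  145.27.218.0/24 (145.27.218.0 - 145.27.218.255) does not contain 145.27.219.69
  145.27.248.0/21 (145.27.248.0 - 145.27.255.255) does not contain 145.27.219.69
  145.27.80.0/20 (145.27.80.0 - 145.27.95.255) does not contain 145.27.219.69
  145.27.128.0/19 (145.27.128.0 - 145.27.159.255) does not contain 145.27.219.69
  145.25.0.0/16 (145.25.0.0 - 145.25.255.255) does not contain 145.27.219.69
  145.19.0.0/16 (145.19.0.0 - 145.19.255.255) does not contain 145.27.219.69
  145.26.0.0/16 (145.26.0.0 - 145.26.255.255) does not contain 145.27.219.69
Longest matching prefix is /15 -> next hop R8.

R8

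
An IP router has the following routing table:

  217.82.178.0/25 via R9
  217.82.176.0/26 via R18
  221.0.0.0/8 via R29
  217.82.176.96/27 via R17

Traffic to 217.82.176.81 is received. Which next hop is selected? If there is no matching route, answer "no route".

No entry's prefix contains 217.82.176.81; there is no default route.

no route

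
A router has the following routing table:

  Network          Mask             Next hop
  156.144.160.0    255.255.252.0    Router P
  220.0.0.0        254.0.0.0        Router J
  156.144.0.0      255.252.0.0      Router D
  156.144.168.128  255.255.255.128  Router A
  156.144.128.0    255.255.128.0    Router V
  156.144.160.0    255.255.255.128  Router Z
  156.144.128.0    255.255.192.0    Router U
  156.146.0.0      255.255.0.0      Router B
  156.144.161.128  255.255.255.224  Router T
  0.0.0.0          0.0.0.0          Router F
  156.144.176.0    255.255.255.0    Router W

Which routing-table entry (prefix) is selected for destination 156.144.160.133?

Entries matching 156.144.160.133:
  0.0.0.0/0 (default, matches everything)
  156.144.0.0/14 (156.144.0.0 - 156.147.255.255)
  156.144.128.0/17 (156.144.128.0 - 156.144.255.255)
  156.144.128.0/18 (156.144.128.0 - 156.144.191.255)
  156.144.160.0/22 (156.144.160.0 - 156.144.163.255)
Most specific is 156.144.160.0/22.

156.144.160.0/22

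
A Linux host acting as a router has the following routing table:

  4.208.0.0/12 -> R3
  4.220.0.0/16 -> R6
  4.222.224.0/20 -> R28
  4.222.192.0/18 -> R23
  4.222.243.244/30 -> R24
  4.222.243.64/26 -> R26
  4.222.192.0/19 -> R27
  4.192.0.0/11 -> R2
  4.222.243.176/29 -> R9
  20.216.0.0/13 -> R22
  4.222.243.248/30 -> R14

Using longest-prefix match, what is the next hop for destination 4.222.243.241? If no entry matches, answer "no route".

Routes whose prefix contains 4.222.243.241:
  4.192.0.0/11 (4.192.0.0 - 4.223.255.255) -> R2
  4.208.0.0/12 (4.208.0.0 - 4.223.255.255) -> R3
  4.222.192.0/18 (4.222.192.0 - 4.222.255.255) -> R23
More-specific entries that do NOT match:
  4.222.243.244/30 (4.222.243.244 - 4.222.243.247) does not contain 4.222.243.241
  4.222.243.248/30 (4.222.243.248 - 4.222.243.251) does not contain 4.222.243.241
  4.222.243.176/29 (4.222.243.176 - 4.222.243.183) does not contain 4.222.243.241
  4.222.243.64/26 (4.222.243.64 - 4.222.243.127) does not contain 4.222.243.241
  4.222.224.0/20 (4.222.224.0 - 4.222.239.255) does not contain 4.222.243.241
  4.222.192.0/19 (4.222.192.0 - 4.222.223.255) does not contain 4.222.243.241
Longest matching prefix is /18 -> next hop R23.

R23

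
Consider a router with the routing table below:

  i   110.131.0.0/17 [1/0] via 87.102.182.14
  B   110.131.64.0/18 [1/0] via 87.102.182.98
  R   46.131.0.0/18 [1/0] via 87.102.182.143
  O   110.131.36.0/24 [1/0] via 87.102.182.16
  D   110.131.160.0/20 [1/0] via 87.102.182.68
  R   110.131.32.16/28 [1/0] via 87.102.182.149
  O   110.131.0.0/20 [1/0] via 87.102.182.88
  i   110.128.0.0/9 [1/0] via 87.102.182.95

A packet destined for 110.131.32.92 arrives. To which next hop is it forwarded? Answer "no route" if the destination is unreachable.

87.102.182.14

Routes whose prefix contains 110.131.32.92:
  110.128.0.0/9 (110.128.0.0 - 110.255.255.255) -> 87.102.182.95
  110.131.0.0/17 (110.131.0.0 - 110.131.127.255) -> 87.102.182.14
More-specific entries that do NOT match:
  110.131.32.16/28 (110.131.32.16 - 110.131.32.31) does not contain 110.131.32.92
  110.131.36.0/24 (110.131.36.0 - 110.131.36.255) does not contain 110.131.32.92
  110.131.160.0/20 (110.131.160.0 - 110.131.175.255) does not contain 110.131.32.92
  110.131.0.0/20 (110.131.0.0 - 110.131.15.255) does not contain 110.131.32.92
  110.131.64.0/18 (110.131.64.0 - 110.131.127.255) does not contain 110.131.32.92
  46.131.0.0/18 (46.131.0.0 - 46.131.63.255) does not contain 110.131.32.92
Longest matching prefix is /17 -> next hop 87.102.182.14.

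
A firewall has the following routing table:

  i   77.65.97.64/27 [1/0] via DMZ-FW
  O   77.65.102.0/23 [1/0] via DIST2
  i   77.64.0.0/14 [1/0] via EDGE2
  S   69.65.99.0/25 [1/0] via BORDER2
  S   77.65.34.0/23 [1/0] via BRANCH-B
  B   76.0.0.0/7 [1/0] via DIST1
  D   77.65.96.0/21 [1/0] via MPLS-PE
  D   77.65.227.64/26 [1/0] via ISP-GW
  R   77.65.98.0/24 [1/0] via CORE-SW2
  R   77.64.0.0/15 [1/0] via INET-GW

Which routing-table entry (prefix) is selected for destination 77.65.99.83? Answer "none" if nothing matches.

77.65.96.0/21

Entries matching 77.65.99.83:
  76.0.0.0/7 (76.0.0.0 - 77.255.255.255)
  77.64.0.0/14 (77.64.0.0 - 77.67.255.255)
  77.64.0.0/15 (77.64.0.0 - 77.65.255.255)
  77.65.96.0/21 (77.65.96.0 - 77.65.103.255)
Most specific is 77.65.96.0/21.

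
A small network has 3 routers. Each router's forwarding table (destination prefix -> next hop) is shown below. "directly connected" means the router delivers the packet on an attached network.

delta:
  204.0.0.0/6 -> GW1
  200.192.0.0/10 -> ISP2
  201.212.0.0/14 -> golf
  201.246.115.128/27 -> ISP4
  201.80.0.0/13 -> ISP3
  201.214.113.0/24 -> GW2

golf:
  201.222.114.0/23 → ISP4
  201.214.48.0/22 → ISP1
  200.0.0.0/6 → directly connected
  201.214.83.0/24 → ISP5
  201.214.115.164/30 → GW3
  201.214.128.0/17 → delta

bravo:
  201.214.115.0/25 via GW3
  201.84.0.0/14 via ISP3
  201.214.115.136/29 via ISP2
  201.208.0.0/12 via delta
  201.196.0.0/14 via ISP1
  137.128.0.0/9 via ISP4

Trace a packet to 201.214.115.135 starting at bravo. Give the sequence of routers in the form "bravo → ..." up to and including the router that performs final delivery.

bravo → delta → golf

At bravo: longest match for 201.214.115.135 is 201.208.0.0/12 -> delta
At delta: longest match for 201.214.115.135 is 201.212.0.0/14 -> golf
At golf: longest match for 201.214.115.135 is 200.0.0.0/6 -> directly connected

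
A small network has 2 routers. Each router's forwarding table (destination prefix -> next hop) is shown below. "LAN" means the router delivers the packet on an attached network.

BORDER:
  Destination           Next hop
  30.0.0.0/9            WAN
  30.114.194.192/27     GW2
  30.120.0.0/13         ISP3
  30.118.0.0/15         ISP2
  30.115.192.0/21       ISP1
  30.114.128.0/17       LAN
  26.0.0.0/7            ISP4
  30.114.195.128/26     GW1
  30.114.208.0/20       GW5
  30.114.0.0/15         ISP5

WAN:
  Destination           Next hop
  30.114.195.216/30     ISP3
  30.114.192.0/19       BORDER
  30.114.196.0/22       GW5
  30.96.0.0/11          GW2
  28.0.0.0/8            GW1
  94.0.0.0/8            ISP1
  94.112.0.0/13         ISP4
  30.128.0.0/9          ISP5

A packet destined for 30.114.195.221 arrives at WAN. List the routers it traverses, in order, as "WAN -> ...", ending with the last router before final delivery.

WAN -> BORDER

At WAN: longest match for 30.114.195.221 is 30.114.192.0/19 -> BORDER
At BORDER: longest match for 30.114.195.221 is 30.114.128.0/17 -> LAN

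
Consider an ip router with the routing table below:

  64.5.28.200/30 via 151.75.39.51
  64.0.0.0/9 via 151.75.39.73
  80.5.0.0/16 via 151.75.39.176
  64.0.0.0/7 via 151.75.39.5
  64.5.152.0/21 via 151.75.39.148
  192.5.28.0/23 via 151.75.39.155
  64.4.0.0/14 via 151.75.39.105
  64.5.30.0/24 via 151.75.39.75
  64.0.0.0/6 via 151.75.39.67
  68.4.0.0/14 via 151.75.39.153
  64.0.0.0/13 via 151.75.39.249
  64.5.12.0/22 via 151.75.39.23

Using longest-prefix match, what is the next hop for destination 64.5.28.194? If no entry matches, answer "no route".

151.75.39.105

Routes whose prefix contains 64.5.28.194:
  64.0.0.0/6 (64.0.0.0 - 67.255.255.255) -> 151.75.39.67
  64.0.0.0/7 (64.0.0.0 - 65.255.255.255) -> 151.75.39.5
  64.0.0.0/9 (64.0.0.0 - 64.127.255.255) -> 151.75.39.73
  64.0.0.0/13 (64.0.0.0 - 64.7.255.255) -> 151.75.39.249
  64.4.0.0/14 (64.4.0.0 - 64.7.255.255) -> 151.75.39.105
More-specific entries that do NOT match:
  64.5.28.200/30 (64.5.28.200 - 64.5.28.203) does not contain 64.5.28.194
  64.5.30.0/24 (64.5.30.0 - 64.5.30.255) does not contain 64.5.28.194
  192.5.28.0/23 (192.5.28.0 - 192.5.29.255) does not contain 64.5.28.194
  64.5.12.0/22 (64.5.12.0 - 64.5.15.255) does not contain 64.5.28.194
  64.5.152.0/21 (64.5.152.0 - 64.5.159.255) does not contain 64.5.28.194
  80.5.0.0/16 (80.5.0.0 - 80.5.255.255) does not contain 64.5.28.194
Longest matching prefix is /14 -> next hop 151.75.39.105.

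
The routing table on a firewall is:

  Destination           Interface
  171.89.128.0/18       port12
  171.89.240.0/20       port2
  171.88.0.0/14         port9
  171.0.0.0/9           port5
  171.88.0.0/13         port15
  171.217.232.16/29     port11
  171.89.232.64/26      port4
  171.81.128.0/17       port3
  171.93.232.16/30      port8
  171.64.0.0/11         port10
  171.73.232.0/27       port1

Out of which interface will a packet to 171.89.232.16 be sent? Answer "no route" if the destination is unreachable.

port9

Routes whose prefix contains 171.89.232.16:
  171.0.0.0/9 (171.0.0.0 - 171.127.255.255) -> port5
  171.64.0.0/11 (171.64.0.0 - 171.95.255.255) -> port10
  171.88.0.0/13 (171.88.0.0 - 171.95.255.255) -> port15
  171.88.0.0/14 (171.88.0.0 - 171.91.255.255) -> port9
More-specific entries that do NOT match:
  171.93.232.16/30 (171.93.232.16 - 171.93.232.19) does not contain 171.89.232.16
  171.217.232.16/29 (171.217.232.16 - 171.217.232.23) does not contain 171.89.232.16
  171.73.232.0/27 (171.73.232.0 - 171.73.232.31) does not contain 171.89.232.16
  171.89.232.64/26 (171.89.232.64 - 171.89.232.127) does not contain 171.89.232.16
  171.89.240.0/20 (171.89.240.0 - 171.89.255.255) does not contain 171.89.232.16
  171.89.128.0/18 (171.89.128.0 - 171.89.191.255) does not contain 171.89.232.16
  171.81.128.0/17 (171.81.128.0 - 171.81.255.255) does not contain 171.89.232.16
Longest matching prefix is /14 -> interface port9.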